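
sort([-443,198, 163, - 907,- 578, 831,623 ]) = [- 907, - 578 , - 443, 163,  198,  623,831] 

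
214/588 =107/294 = 0.36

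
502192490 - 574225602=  - 72033112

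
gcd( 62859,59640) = 3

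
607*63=38241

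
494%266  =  228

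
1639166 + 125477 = 1764643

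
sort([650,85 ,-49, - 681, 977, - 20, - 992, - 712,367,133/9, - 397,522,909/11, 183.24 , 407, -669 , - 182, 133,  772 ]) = [ - 992, - 712, - 681,  -  669,  -  397,-182, - 49 , - 20, 133/9,909/11, 85,133,183.24, 367,407, 522,  650,772,977] 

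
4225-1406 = 2819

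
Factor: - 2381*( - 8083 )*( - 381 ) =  - 7332582363 = - 3^1* 59^1*127^1*137^1*2381^1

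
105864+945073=1050937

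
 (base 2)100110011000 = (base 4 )212120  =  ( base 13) 116C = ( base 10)2456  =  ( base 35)206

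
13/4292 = 13/4292 = 0.00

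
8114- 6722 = 1392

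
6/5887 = 6/5887 = 0.00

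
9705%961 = 95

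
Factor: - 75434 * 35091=-2647054494  =  - 2^1*3^2 * 7^1 * 557^1*37717^1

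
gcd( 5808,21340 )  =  44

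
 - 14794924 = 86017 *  (- 172 )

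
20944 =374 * 56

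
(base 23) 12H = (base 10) 592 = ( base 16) 250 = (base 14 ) 304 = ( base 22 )14K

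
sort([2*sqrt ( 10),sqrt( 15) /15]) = [sqrt( 15 )/15, 2*sqrt(10)]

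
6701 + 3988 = 10689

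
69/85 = 69/85 = 0.81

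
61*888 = 54168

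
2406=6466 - 4060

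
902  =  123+779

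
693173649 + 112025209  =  805198858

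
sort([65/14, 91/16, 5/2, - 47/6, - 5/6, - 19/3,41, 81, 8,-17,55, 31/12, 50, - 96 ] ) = [ - 96, - 17, - 47/6,-19/3 , - 5/6, 5/2,  31/12,  65/14, 91/16, 8,41, 50, 55, 81 ] 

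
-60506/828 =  - 74+383/414 = - 73.07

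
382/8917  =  382/8917 = 0.04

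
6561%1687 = 1500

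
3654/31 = 3654/31 = 117.87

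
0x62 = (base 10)98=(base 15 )68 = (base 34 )2u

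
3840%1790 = 260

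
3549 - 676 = 2873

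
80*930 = 74400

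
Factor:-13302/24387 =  - 6/11 = -2^1 * 3^1*11^( -1) 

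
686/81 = 8 + 38/81   =  8.47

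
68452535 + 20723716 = 89176251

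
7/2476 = 7/2476 = 0.00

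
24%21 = 3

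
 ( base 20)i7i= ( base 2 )1110010111110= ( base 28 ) 9am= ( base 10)7358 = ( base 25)bj8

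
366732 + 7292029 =7658761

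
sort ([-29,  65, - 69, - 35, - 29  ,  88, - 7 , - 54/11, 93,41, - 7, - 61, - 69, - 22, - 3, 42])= [ - 69, - 69,-61, - 35, - 29, - 29, -22, -7 , - 7, -54/11,-3, 41, 42, 65,88, 93]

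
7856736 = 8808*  892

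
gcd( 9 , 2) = 1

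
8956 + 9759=18715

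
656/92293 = 656/92293 = 0.01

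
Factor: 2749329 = 3^3*11^1 * 9257^1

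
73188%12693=9723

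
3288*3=9864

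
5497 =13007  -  7510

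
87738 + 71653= 159391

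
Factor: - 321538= - 2^1 * 7^2*17^1*193^1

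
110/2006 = 55/1003 = 0.05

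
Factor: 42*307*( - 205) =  - 2^1*3^1*5^1*7^1*41^1*307^1 = -  2643270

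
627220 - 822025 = - 194805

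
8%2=0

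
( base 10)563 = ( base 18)1D5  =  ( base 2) 1000110011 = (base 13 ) 344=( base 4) 20303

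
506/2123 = 46/193 = 0.24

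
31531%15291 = 949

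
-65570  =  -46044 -19526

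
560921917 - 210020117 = 350901800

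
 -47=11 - 58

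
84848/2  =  42424  =  42424.00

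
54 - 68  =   - 14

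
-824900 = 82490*(  -  10 )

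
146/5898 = 73/2949=0.02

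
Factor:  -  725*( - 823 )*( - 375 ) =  - 3^1*5^5*29^1*823^1 =- 223753125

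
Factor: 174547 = 23^1 * 7589^1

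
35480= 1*35480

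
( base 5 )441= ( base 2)1111001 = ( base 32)3P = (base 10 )121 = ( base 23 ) 56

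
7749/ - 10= - 7749/10 = - 774.90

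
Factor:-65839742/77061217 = -2^1*17^1 * 233^1*1721^( - 1)*8311^1*44777^( - 1 )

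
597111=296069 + 301042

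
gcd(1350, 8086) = 2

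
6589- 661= 5928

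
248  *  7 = 1736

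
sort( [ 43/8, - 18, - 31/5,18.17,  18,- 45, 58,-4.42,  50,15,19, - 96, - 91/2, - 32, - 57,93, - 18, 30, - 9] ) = [ - 96, - 57 , - 91/2, - 45, - 32, - 18, - 18, - 9  , - 31/5, - 4.42,  43/8, 15, 18,  18.17, 19 , 30,  50, 58,93 ]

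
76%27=22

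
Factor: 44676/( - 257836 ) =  - 153/883 = - 3^2*17^1*883^( - 1 )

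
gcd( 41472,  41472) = 41472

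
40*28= 1120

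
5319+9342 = 14661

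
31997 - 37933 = -5936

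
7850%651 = 38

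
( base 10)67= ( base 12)57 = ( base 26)2F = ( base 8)103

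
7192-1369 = 5823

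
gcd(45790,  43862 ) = 482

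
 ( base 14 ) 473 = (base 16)375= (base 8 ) 1565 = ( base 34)q1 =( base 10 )885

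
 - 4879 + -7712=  - 12591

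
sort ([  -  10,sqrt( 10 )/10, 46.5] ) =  [ - 10 , sqrt(  10 )/10,46.5 ]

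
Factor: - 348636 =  - 2^2*3^1*17^1 * 1709^1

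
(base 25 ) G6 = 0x196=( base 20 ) 106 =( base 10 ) 406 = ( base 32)CM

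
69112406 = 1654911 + 67457495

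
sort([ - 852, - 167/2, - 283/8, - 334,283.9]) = [ - 852, - 334, - 167/2, - 283/8 , 283.9]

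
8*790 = 6320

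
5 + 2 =7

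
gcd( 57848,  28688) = 8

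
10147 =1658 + 8489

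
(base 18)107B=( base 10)5969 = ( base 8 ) 13521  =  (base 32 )5qh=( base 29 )72o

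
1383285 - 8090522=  - 6707237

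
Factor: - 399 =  - 3^1 * 7^1*19^1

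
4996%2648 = 2348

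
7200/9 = 800 = 800.00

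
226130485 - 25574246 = 200556239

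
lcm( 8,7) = 56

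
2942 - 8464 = -5522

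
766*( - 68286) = - 52307076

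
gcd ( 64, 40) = 8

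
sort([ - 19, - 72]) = [-72,-19 ]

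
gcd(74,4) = 2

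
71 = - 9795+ 9866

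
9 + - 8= 1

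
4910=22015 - 17105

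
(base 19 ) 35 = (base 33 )1T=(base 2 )111110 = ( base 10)62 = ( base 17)3B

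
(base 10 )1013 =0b1111110101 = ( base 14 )525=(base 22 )221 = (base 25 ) 1FD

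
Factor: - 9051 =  - 3^1*7^1 * 431^1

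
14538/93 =156 + 10/31=156.32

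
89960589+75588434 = 165549023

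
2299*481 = 1105819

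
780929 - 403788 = 377141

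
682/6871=682/6871=0.10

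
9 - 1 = 8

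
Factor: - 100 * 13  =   - 2^2 *5^2*13^1 = - 1300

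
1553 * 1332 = 2068596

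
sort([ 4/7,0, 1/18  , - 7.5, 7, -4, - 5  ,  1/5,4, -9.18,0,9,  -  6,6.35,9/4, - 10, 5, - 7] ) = [ -10,  -  9.18,  -  7.5  ,  -  7, - 6, - 5, - 4, 0, 0,1/18,1/5,4/7, 9/4, 4,5,6.35,7,9]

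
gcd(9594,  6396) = 3198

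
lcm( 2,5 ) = 10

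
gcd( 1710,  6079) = 1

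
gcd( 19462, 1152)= 2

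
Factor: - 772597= - 7^1 * 19^1*37^1 * 157^1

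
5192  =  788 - -4404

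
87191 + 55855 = 143046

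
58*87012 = 5046696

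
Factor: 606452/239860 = 5^(-1)*7^1* 11^2 * 67^( - 1 ) = 847/335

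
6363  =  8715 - 2352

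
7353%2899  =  1555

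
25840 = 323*80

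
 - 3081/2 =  - 3081/2 = - 1540.50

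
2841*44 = 125004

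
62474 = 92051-29577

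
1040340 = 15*69356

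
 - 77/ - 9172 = 77/9172 = 0.01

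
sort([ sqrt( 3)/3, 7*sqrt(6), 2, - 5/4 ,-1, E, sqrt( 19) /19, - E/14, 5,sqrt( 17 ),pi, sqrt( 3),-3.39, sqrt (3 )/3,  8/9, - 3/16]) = [ - 3.39,  -  5/4, - 1,-E/14,-3/16, sqrt( 19) /19, sqrt( 3 )/3, sqrt( 3)/3, 8/9,sqrt( 3), 2,E,  pi, sqrt( 17), 5,7*sqrt( 6)]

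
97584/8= 12198 = 12198.00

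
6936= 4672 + 2264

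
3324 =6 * 554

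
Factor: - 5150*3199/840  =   - 2^( - 2)*3^ (-1)*5^1 * 103^1*457^1 =- 235355/12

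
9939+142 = 10081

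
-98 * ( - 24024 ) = 2354352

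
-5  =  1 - 6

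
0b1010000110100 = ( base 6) 35540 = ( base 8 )12064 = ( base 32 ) 51k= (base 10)5172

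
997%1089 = 997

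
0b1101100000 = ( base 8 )1540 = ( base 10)864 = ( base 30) SO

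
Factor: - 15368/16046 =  - 68/71 = -2^2  *17^1*71^(-1)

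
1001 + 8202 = 9203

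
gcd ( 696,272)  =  8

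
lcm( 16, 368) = 368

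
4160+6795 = 10955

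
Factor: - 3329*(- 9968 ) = 33183472 = 2^4 * 7^1*89^1*3329^1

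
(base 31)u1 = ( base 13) 568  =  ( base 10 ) 931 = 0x3A3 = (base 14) 4A7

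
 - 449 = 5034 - 5483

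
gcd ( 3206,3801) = 7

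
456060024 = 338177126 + 117882898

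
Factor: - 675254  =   - 2^1*337627^1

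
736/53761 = 736/53761 = 0.01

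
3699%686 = 269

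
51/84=17/28= 0.61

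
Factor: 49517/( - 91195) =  - 5^(-1)*13^1 * 23^(  -  1)*61^( - 1)*293^1 =- 3809/7015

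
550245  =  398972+151273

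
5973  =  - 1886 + 7859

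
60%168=60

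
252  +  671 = 923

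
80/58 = 1+11/29 = 1.38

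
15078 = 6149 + 8929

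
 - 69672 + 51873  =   - 17799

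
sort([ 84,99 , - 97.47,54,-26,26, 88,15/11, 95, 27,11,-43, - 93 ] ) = [  -  97.47, - 93, - 43, - 26,15/11,11,26, 27,54,  84,88, 95,  99 ]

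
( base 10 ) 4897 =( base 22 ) a2d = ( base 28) 66p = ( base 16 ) 1321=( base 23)95l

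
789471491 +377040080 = 1166511571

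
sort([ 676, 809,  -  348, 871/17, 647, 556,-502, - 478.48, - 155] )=[ -502, - 478.48, - 348, - 155,871/17, 556, 647, 676, 809] 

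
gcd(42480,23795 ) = 5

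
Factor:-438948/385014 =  - 2^1*3^1 *7^ (  -  1)*103^( - 1)*137^1 = - 822/721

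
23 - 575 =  - 552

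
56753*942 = 53461326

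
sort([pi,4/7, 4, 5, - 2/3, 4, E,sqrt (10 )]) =[ - 2/3,4/7, E,pi, sqrt( 10 ), 4, 4 , 5]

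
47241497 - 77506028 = - 30264531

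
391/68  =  5 + 3/4 = 5.75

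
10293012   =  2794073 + 7498939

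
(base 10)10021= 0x2725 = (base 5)310041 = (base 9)14664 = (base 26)ELB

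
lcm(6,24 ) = 24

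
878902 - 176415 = 702487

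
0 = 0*3639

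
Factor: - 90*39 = -2^1 * 3^3*5^1*13^1 = -3510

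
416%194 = 28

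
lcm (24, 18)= 72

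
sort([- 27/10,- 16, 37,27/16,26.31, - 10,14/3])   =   [ - 16,-10, - 27/10,  27/16,14/3, 26.31,37 ] 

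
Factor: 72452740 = 2^2 *5^1*41^1*149^1 * 593^1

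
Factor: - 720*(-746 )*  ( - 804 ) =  - 431844480 = - 2^7*3^3*5^1*67^1*373^1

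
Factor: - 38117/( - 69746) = 2^( - 1) * 43^( - 1 )*47^1 = 47/86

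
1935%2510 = 1935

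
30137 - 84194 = -54057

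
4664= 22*212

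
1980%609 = 153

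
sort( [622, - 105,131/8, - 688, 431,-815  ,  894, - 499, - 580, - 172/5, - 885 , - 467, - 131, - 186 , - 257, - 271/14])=[-885, - 815,-688, - 580,- 499, - 467, - 257,  -  186, -131, -105, - 172/5, - 271/14 , 131/8,431,622, 894 ]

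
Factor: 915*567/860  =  103761/172 = 2^ ( - 2 )*3^5*7^1*43^( - 1 )*61^1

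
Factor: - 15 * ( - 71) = 3^1*5^1*71^1 = 1065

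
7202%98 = 48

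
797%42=41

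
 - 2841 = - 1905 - 936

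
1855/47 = 39+22/47 = 39.47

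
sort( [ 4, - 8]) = [- 8,4]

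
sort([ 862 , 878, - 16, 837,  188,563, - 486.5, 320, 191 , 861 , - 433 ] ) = [ - 486.5, - 433, - 16,188 , 191,  320, 563, 837 , 861, 862,878 ] 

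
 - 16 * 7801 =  - 124816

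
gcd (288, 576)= 288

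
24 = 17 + 7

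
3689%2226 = 1463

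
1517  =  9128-7611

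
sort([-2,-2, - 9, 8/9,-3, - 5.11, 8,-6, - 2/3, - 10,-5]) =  [ - 10,  -  9,-6,-5.11,-5, - 3, - 2 ,-2,-2/3,  8/9, 8]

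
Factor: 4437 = 3^2*17^1*29^1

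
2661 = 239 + 2422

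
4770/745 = 954/149 = 6.40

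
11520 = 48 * 240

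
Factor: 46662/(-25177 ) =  -2^1*3^1*7^1*11^1*17^( - 1 )  *  101^1*1481^( - 1 ) 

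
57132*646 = 36907272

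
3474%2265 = 1209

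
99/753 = 33/251= 0.13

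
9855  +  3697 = 13552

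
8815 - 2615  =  6200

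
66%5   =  1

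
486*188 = 91368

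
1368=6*228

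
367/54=6+43/54 = 6.80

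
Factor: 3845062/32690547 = 2^1*3^( - 6 )* 13^1*41^1*3607^1 *44843^(  -  1 ) 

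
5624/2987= 5624/2987 = 1.88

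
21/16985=21/16985 = 0.00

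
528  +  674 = 1202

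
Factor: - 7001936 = - 2^4*23^1*53^1*359^1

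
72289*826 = 59710714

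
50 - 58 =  - 8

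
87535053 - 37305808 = 50229245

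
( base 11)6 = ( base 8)6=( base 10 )6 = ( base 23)6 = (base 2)110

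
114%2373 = 114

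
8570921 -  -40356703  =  48927624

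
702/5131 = 702/5131 =0.14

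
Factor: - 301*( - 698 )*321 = 67441458= 2^1*3^1 * 7^1*43^1* 107^1*349^1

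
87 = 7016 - 6929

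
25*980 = 24500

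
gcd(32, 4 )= 4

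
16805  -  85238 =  - 68433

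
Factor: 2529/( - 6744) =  - 2^( - 3 )*3^1 = - 3/8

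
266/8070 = 133/4035 = 0.03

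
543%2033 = 543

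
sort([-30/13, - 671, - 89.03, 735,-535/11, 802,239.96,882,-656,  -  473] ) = [ - 671, - 656, - 473, - 89.03,  -  535/11,-30/13, 239.96, 735,802,882] 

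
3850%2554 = 1296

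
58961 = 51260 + 7701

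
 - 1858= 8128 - 9986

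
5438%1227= 530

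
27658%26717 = 941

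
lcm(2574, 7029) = 182754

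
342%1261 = 342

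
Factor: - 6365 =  - 5^1*19^1*67^1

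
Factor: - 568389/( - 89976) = 189463/29992 = 2^(- 3) * 23^ (  -  1) * 163^( - 1) * 189463^1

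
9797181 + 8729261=18526442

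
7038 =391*18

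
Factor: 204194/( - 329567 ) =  - 386/623 =-2^1*7^ (  -  1)*89^( - 1)*193^1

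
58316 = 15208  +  43108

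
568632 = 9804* 58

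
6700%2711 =1278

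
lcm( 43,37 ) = 1591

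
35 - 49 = - 14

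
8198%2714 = 56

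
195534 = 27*7242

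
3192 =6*532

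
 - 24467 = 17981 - 42448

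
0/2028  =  0 = 0.00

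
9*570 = 5130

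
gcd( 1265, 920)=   115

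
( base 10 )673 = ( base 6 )3041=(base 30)md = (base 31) LM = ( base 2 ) 1010100001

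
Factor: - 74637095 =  - 5^1*13^1 * 1148263^1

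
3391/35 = 3391/35 = 96.89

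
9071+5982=15053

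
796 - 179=617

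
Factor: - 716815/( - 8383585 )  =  7^ (  -  1)* 11^1 *13033^1*239531^ ( - 1)=143363/1676717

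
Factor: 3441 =3^1*31^1 * 37^1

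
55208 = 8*6901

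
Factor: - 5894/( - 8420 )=2^( - 1)*5^( - 1)*7^1  =  7/10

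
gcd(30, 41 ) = 1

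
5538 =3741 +1797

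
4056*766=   3106896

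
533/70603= 41/5431   =  0.01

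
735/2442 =245/814 = 0.30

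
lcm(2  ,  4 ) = 4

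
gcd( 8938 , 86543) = 1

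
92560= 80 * 1157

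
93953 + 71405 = 165358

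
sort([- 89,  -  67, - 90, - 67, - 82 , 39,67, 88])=[  -  90,-89, - 82, - 67, - 67, 39,67,88 ] 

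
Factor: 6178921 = 7^1*882703^1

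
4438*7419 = 32925522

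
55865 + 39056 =94921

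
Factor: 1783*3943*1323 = 9301178187 = 3^3*7^2*1783^1*3943^1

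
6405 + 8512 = 14917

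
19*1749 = 33231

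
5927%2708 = 511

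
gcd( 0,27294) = 27294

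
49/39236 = 49/39236 = 0.00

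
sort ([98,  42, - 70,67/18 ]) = [ -70, 67/18, 42,98]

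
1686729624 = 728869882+957859742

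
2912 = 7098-4186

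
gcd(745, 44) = 1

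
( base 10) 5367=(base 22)b1l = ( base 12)3133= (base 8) 12367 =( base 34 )4LT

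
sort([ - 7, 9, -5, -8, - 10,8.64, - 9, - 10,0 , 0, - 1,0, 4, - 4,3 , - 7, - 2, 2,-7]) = [ - 10,-10,-9, - 8,-7, - 7, - 7, - 5, - 4, - 2, - 1,0, 0,0,2,3,4 , 8.64, 9 ] 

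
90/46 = 45/23 = 1.96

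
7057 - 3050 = 4007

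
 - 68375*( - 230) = 15726250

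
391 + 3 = 394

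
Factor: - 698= - 2^1*349^1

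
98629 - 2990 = 95639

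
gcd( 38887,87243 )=1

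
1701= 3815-2114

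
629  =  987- 358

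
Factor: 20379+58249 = 78628 = 2^2 * 11^1*1787^1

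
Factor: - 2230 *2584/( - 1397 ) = 2^4* 5^1 *11^(-1 )*17^1*19^1* 127^( - 1 )*223^1=   5762320/1397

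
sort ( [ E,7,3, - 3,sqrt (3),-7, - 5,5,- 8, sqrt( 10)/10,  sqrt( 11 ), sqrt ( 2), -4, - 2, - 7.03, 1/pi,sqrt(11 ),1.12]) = [- 8, - 7.03,-7, - 5, - 4, - 3, - 2,sqrt(10) /10 , 1/pi, 1.12, sqrt(2), sqrt( 3), E,3,sqrt(11), sqrt(11),5,7 ] 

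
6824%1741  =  1601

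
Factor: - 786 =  - 2^1*3^1 *131^1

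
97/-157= - 97/157= - 0.62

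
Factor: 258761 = 19^1*13619^1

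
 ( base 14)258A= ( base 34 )5NS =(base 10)6590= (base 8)14676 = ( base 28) 8ba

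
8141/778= 10+ 361/778 = 10.46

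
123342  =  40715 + 82627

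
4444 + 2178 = 6622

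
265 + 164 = 429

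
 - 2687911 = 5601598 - 8289509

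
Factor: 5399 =5399^1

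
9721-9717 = 4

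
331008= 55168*6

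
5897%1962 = 11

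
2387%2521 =2387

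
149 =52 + 97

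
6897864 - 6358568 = 539296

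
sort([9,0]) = [0,9 ] 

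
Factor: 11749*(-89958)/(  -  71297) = 2^1*3^1*11^1*29^1*31^1*47^1*83^(- 1)*379^1 * 859^(-1 )= 1056916542/71297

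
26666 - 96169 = -69503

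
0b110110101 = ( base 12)305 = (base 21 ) kh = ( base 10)437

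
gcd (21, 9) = 3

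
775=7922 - 7147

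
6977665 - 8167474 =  - 1189809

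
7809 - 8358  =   - 549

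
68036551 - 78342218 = - 10305667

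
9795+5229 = 15024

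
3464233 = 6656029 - 3191796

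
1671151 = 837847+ 833304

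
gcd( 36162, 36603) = 441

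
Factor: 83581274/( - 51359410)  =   - 41790637/25679705 =- 5^ (  -  1)*7^1*157^( - 1)*1297^1 * 4603^1* 32713^( - 1 )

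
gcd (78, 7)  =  1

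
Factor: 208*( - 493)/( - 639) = 2^4*3^( - 2)*13^1*17^1*29^1*71^(  -  1 ) = 102544/639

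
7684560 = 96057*80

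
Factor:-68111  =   - 68111^1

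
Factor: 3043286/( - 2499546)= -1521643/1249773 = -3^( - 1) * 7^(-1)*59513^(-1)*1521643^1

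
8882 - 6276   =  2606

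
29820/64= 7455/16 = 465.94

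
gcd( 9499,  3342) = 1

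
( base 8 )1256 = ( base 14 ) 370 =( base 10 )686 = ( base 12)492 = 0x2AE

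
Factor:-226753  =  -226753^1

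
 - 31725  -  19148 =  - 50873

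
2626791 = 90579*29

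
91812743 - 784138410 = - 692325667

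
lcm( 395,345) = 27255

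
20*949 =18980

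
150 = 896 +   -  746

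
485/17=28 + 9/17 = 28.53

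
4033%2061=1972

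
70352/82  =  35176/41 = 857.95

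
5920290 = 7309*810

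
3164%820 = 704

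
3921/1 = 3921 = 3921.00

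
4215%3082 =1133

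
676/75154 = 338/37577 =0.01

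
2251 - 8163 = -5912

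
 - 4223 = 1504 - 5727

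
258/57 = 86/19 = 4.53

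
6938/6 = 1156 + 1/3 = 1156.33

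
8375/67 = 125 = 125.00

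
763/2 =763/2=381.50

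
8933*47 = 419851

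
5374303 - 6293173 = - 918870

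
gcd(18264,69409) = 1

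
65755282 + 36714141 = 102469423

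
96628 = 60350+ 36278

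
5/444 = 5/444 = 0.01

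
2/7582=1/3791 = 0.00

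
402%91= 38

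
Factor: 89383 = 7^1*113^2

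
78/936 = 1/12 =0.08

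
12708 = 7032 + 5676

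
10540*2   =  21080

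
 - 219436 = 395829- 615265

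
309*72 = 22248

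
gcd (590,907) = 1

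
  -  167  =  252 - 419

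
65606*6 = 393636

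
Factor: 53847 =3^2*31^1*193^1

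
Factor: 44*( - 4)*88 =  - 2^7*11^2 = - 15488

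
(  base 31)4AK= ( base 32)42E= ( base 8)10116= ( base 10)4174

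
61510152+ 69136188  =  130646340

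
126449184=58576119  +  67873065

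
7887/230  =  7887/230 = 34.29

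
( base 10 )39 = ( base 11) 36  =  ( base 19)21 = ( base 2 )100111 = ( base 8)47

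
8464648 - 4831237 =3633411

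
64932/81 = 801  +  17/27=801.63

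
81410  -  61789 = 19621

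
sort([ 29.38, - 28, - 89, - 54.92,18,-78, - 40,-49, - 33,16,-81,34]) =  [ - 89 , - 81 , - 78 ,  -  54.92,-49,-40,-33, - 28,16, 18,29.38, 34]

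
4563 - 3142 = 1421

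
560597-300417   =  260180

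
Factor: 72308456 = 2^3*11^1*43^1 * 97^1*197^1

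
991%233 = 59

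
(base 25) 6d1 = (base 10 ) 4076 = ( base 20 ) a3g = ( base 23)7G5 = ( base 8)7754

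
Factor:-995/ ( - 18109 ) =5^1*7^(-1)*13^(-1) = 5/91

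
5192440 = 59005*88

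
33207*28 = 929796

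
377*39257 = 14799889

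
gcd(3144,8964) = 12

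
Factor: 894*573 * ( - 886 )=-2^2*3^2*149^1*191^1*443^1 = -453864132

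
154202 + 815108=969310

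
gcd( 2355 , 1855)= 5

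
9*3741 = 33669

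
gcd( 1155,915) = 15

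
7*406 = 2842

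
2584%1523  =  1061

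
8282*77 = 637714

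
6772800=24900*272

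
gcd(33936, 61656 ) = 168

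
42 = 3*14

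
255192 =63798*4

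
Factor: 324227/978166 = 2^ (-1 ) * 7^(-1) * 89^1*109^( - 1)* 641^(-1)*3643^1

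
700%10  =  0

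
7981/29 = 275 + 6/29 = 275.21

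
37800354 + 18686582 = 56486936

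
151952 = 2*75976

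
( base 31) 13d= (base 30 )15H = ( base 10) 1067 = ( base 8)2053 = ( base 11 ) 890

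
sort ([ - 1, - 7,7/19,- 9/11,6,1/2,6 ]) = [- 7, - 1, -9/11, 7/19,1/2,  6,6 ]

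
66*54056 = 3567696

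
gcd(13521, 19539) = 3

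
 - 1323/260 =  - 6 + 237/260  =  - 5.09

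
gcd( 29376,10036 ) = 4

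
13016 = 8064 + 4952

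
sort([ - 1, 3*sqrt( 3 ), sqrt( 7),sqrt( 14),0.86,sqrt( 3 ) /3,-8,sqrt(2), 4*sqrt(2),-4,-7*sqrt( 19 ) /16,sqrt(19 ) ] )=[-8, - 4,  -  7*sqrt ( 19 )/16,-1,sqrt(3)/3,0.86 , sqrt(2),sqrt( 7 ), sqrt( 14), sqrt(19),3*sqrt( 3), 4*sqrt( 2 ) ] 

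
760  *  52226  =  39691760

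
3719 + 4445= 8164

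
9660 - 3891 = 5769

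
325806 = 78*4177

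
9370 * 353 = 3307610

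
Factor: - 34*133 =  - 2^1*7^1 * 17^1 * 19^1 = - 4522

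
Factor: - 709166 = - 2^1*29^1*12227^1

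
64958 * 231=15005298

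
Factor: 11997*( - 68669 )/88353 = -31^1  *43^1*9817^(-1)*68669^1 = - 91535777/9817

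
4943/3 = 4943/3=1647.67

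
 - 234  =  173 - 407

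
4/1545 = 4/1545=0.00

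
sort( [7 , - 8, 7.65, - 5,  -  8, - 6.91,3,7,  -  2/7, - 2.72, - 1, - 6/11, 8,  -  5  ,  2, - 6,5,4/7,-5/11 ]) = [ - 8, - 8, - 6.91,-6,- 5,- 5, - 2.72,-1,-6/11, - 5/11, - 2/7,4/7,2, 3,5,7,7,7.65,8]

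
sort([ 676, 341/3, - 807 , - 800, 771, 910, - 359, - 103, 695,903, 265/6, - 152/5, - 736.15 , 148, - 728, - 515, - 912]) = [-912, - 807, - 800, - 736.15, - 728, - 515, - 359 ,-103,  -  152/5,265/6, 341/3 , 148 , 676, 695, 771 , 903,910] 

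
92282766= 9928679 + 82354087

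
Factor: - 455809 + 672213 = 2^2*54101^1 = 216404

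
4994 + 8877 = 13871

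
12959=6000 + 6959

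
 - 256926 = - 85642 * 3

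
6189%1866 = 591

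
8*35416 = 283328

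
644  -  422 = 222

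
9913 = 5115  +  4798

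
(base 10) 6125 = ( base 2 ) 1011111101101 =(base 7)23600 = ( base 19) GI7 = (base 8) 13755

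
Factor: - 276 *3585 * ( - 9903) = 2^2*3^3*5^1*23^1*239^1*3301^1 = 9798622380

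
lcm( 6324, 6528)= 202368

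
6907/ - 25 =  -  277 + 18/25 = -276.28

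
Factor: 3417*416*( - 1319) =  - 2^5*3^1 * 13^1*17^1*67^1 * 1319^1= -1874921568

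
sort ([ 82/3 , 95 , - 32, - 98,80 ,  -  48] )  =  [ - 98, -48, - 32,  82/3, 80, 95] 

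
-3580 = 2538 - 6118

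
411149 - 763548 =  - 352399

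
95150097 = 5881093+89269004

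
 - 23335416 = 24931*( - 936 ) 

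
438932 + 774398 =1213330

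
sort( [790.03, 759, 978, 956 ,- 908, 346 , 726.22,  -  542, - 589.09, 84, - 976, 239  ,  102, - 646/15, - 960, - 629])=[-976,-960,-908, - 629, - 589.09, - 542,  -  646/15, 84,  102, 239, 346, 726.22,759,  790.03, 956, 978]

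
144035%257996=144035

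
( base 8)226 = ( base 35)4a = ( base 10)150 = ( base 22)6I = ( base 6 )410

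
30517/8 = 30517/8 = 3814.62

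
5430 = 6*905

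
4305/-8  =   - 539+7/8  =  -538.12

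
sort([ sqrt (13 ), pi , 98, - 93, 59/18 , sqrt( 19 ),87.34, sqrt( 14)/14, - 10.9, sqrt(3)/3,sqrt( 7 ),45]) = [-93, - 10.9, sqrt( 14 )/14,sqrt( 3 )/3, sqrt ( 7 ),pi,59/18, sqrt( 13), sqrt( 19), 45, 87.34, 98]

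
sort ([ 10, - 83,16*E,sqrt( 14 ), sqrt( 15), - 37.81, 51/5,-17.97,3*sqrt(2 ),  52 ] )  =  [ - 83, - 37.81 , - 17.97, sqrt( 14),  sqrt (15 ),3*sqrt(2 ), 10,51/5 , 16*E , 52 ] 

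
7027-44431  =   - 37404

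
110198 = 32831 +77367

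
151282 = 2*75641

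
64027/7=64027/7 = 9146.71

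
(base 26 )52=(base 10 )132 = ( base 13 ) a2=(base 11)110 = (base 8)204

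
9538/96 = 4769/48 = 99.35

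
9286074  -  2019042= 7267032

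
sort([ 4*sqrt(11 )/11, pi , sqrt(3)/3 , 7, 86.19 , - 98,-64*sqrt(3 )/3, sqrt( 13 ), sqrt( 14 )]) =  [ - 98,- 64*sqrt( 3 ) /3, sqrt ( 3 )/3, 4*sqrt(11 )/11, pi,sqrt(13),sqrt( 14), 7,  86.19]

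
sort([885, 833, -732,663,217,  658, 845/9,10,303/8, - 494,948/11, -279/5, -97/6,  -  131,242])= [  -  732 , - 494,- 131, - 279/5, - 97/6, 10,303/8, 948/11, 845/9,  217,242,658,663,833, 885]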